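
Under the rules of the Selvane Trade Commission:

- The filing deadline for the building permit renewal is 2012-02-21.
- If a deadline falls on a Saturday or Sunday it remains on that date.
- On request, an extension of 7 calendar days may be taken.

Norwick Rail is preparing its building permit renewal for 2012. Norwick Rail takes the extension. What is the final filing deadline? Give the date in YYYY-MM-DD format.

The statutory due date is 2012-02-21.
2012-02-21 is a Tuesday; no weekend or holiday adjustment applies.
The 7-calendar-day extension moves the deadline from 2012-02-21 to 2012-02-28.
No adjustment is made for weekends or holidays, so 2012-02-28 stands.
So the filing is due 2012-02-28.

2012-02-28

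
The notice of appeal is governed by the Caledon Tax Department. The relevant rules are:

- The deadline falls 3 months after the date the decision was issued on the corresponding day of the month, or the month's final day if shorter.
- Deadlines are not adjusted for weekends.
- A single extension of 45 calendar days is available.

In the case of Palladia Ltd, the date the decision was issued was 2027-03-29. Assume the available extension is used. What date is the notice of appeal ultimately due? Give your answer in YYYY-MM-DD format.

3 months after 2027-03-29, on the same day of the month, is 2027-06-29.
2027-06-29 falls on a Tuesday. The rules make no weekend/holiday allowance, so it remains 2027-06-29.
Add the 45 calendar-day extension to 2027-06-29: 2027-08-13.
2027-08-13 is a Friday; no weekend or holiday adjustment applies.
So the filing is due 2027-08-13.

2027-08-13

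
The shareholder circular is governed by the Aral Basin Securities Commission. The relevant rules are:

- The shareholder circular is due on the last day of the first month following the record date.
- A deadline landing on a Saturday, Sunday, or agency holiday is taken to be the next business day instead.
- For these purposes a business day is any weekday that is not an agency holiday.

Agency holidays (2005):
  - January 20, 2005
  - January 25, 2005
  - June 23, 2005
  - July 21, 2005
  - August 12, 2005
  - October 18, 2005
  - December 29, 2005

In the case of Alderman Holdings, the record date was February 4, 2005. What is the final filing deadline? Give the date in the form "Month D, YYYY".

March 31, 2005

The first month after February 4, 2005 is March 2005, whose last day is March 31, 2005.
March 31, 2005 falls on a Thursday, which is a business day, so no adjustment is needed.
Final deadline: March 31, 2005.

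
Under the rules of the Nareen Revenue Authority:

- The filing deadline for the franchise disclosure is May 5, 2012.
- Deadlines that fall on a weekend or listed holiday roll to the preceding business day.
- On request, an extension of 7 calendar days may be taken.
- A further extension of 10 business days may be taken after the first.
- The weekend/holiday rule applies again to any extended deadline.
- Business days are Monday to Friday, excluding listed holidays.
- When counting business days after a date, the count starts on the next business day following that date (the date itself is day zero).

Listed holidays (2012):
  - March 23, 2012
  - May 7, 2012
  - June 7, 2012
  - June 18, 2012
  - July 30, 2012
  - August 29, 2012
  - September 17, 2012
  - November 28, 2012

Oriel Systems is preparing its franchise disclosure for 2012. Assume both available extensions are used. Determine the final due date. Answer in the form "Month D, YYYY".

The statutory due date is May 5, 2012.
May 5, 2012 falls on a Saturday. Rolling to the preceding business day gives May 4, 2012, a Friday.
Add the 7 calendar-day extension to May 4, 2012: May 11, 2012.
May 11, 2012 falls on a Friday, which is a business day, so no adjustment is needed.
Counting 10 further business days from May 11, 2012 reaches May 25, 2012.
Since May 25, 2012 is a Friday and not a holiday, the date is unchanged.
Deadline: May 25, 2012.

May 25, 2012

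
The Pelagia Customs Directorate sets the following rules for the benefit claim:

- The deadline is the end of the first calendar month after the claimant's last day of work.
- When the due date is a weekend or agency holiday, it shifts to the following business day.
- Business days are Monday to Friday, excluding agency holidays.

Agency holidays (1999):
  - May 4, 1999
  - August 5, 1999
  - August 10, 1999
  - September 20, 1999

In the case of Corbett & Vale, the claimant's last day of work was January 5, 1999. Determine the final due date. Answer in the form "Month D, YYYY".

1 month after January 5, 1999 falls in February 1999; the last day of that month is February 28, 1999.
February 28, 1999 falls on a Sunday. Rolling to the next business day gives March 1, 1999, a Monday.
Deadline: March 1, 1999.

March 1, 1999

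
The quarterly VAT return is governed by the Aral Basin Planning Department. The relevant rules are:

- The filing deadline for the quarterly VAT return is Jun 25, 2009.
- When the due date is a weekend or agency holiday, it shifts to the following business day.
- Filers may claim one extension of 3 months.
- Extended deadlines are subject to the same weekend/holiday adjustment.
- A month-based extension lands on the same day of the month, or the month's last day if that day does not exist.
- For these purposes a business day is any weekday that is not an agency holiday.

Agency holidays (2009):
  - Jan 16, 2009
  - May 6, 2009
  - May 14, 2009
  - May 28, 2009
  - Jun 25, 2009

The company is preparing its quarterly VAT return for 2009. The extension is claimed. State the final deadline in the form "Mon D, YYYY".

The statutory due date is Jun 25, 2009.
Jun 25, 2009 is a listed holiday, so it moves to the next business day, Jun 26, 2009 (Friday).
Add 3 months to Jun 26, 2009: Sep 26, 2009.
Sep 26, 2009 is a Saturday, so it moves to the next business day, Sep 28, 2009 (Monday).
Deadline: Sep 28, 2009.

Sep 28, 2009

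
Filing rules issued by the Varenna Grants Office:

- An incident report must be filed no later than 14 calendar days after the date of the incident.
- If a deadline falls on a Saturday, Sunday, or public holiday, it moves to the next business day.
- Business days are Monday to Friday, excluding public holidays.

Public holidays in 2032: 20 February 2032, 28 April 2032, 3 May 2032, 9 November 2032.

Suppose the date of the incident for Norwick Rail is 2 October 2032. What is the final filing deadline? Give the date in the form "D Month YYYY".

18 October 2032

Adding 14 calendar days to 2 October 2032 gives 16 October 2032.
16 October 2032 falls on a Saturday. Rolling to the next business day gives 18 October 2032, a Monday.
Final deadline: 18 October 2032.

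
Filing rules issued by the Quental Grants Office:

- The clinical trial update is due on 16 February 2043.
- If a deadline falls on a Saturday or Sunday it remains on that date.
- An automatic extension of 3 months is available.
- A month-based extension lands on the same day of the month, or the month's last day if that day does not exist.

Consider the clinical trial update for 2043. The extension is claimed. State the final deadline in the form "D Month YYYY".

16 May 2043

The statutory due date is 16 February 2043.
16 February 2043 falls on a Monday. The rules make no weekend/holiday allowance, so it remains 16 February 2043.
The 3 months extension carries 16 February 2043 to 16 May 2043.
16 May 2043 is a Saturday; no weekend or holiday adjustment applies.
Deadline: 16 May 2043.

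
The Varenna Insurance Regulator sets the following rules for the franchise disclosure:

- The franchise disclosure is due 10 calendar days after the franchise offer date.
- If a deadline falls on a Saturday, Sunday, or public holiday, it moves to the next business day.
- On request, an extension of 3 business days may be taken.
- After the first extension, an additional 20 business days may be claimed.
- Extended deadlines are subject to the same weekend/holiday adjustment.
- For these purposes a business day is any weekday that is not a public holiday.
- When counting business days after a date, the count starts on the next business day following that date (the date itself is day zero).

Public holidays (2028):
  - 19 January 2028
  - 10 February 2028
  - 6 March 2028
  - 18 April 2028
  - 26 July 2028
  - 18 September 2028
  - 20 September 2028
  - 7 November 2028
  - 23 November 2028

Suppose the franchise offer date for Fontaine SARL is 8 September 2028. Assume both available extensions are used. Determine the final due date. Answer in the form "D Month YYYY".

10 calendar days after 8 September 2028 is 18 September 2028.
18 September 2028 falls on a listed holiday. Rolling to the next business day gives 19 September 2028, a Tuesday.
Applying the 3-business-day extension: 3 business days after 19 September 2028 is 25 September 2028.
Since 25 September 2028 is a Monday and not a holiday, the date is unchanged.
Counting 20 further business days from 25 September 2028 reaches 23 October 2028.
23 October 2028 is a Monday and not a listed holiday, so it stands.
The final due date is 23 October 2028.

23 October 2028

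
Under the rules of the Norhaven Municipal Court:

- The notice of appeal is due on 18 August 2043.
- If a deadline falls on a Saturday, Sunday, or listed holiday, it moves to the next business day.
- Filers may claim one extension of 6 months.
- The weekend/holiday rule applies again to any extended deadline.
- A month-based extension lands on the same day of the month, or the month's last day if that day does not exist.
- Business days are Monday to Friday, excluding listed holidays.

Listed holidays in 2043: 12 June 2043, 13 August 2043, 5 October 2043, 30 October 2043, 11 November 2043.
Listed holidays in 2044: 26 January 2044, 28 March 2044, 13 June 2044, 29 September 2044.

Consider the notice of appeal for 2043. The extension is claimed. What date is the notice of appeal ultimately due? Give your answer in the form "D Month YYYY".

The stated deadline is 18 August 2043.
Since 18 August 2043 is a Tuesday and not a holiday, the date is unchanged.
Add 6 months to 18 August 2043: 18 February 2044.
18 February 2044 is a Thursday and not a listed holiday, so it stands.
Deadline: 18 February 2044.

18 February 2044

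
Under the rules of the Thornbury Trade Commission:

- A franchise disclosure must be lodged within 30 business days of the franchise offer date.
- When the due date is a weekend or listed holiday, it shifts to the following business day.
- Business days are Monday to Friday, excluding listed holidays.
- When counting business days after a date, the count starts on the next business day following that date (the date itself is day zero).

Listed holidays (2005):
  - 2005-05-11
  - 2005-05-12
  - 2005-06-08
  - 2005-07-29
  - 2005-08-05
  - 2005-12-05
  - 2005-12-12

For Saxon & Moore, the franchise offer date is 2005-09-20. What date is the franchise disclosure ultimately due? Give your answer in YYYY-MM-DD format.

2005-11-01

Starting the day after 2005-09-20 and counting 30 business days lands on 2005-11-01.
2005-11-01 is a Tuesday and not a listed holiday, so it stands.
Final deadline: 2005-11-01.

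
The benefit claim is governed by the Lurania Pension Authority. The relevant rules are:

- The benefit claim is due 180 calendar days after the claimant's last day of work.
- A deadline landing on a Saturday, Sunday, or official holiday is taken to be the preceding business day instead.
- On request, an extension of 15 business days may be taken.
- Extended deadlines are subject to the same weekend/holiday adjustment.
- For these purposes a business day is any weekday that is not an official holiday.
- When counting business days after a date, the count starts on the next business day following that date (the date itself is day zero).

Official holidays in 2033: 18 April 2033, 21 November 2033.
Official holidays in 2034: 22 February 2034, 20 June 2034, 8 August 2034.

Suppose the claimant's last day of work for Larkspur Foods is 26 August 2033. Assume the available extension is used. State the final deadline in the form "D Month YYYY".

Adding 180 calendar days to 26 August 2033 gives 22 February 2034.
22 February 2034 is a listed holiday; the preceding business day is 21 February 2034 (Tuesday).
The 15-business-day extension runs from 21 February 2034 to 15 March 2034.
Since 15 March 2034 is a Wednesday and not a holiday, the date is unchanged.
Final deadline: 15 March 2034.

15 March 2034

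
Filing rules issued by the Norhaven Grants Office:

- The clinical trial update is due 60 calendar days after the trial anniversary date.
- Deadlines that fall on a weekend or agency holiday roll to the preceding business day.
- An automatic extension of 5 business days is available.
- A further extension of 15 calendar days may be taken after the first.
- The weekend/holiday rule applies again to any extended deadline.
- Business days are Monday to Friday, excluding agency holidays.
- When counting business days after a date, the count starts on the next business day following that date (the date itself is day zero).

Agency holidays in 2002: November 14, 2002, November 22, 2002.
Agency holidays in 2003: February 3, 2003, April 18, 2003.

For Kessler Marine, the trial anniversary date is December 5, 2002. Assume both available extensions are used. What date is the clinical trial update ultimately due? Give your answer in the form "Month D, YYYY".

60 calendar days after December 5, 2002 is February 3, 2003.
February 3, 2003 is a listed holiday; the preceding business day is January 31, 2003 (Friday).
Counting 5 further business days from January 31, 2003 reaches February 10, 2003.
Since February 10, 2003 is a Monday and not a holiday, the date is unchanged.
The 15-calendar-day extension moves the deadline from February 10, 2003 to February 25, 2003.
February 25, 2003 (Tuesday) is already a business day.
The final due date is February 25, 2003.

February 25, 2003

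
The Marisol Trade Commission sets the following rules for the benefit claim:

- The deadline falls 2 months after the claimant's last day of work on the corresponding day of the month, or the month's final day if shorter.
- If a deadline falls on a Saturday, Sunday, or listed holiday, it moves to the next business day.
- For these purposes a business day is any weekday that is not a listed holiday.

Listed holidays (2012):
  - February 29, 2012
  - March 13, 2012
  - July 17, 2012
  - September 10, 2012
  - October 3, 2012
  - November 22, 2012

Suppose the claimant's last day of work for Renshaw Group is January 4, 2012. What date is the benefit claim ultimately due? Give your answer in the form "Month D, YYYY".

Moving 2 months forward from January 4, 2012 on the corresponding day gives March 4, 2012.
March 4, 2012 is a Sunday, so it moves to the next business day, March 5, 2012 (Monday).
Final deadline: March 5, 2012.

March 5, 2012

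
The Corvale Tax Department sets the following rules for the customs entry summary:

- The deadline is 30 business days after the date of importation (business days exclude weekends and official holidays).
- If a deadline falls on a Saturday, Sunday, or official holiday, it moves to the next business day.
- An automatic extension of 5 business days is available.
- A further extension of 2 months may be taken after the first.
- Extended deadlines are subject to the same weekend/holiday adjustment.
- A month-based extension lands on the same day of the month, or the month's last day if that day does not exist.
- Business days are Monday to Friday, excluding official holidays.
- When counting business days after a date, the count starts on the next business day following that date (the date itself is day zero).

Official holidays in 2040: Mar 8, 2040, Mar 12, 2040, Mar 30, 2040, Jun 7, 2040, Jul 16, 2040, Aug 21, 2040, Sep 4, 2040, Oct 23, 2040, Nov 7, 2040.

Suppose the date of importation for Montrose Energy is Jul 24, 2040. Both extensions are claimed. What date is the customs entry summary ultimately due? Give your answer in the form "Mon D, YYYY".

Nov 13, 2040

30 business days after Jul 24, 2040, excluding weekends and holidays, is Sep 6, 2040.
Sep 6, 2040 is a Thursday and not a listed holiday, so it stands.
Applying the 5-business-day extension: 5 business days after Sep 6, 2040 is Sep 13, 2040.
Sep 13, 2040 is a Thursday and not a listed holiday, so it stands.
Add 2 months to Sep 13, 2040: Nov 13, 2040.
Nov 13, 2040 is a Tuesday and not a listed holiday, so it stands.
Deadline: Nov 13, 2040.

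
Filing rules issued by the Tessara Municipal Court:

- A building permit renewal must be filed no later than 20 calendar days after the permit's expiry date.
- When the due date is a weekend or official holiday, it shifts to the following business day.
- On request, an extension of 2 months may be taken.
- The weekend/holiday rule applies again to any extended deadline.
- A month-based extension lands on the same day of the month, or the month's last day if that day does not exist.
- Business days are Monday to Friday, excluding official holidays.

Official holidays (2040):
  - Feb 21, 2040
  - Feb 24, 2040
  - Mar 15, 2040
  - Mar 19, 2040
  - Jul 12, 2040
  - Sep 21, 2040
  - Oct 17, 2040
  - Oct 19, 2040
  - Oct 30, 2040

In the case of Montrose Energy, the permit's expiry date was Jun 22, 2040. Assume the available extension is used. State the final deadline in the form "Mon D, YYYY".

Trigger date Jun 22, 2040 + 20 calendar days = Jul 12, 2040.
Jul 12, 2040 is a listed holiday, so it moves to the next business day, Jul 13, 2040 (Friday).
Applying the 2 months extension: 2 months after Jul 13, 2040 is Sep 13, 2040.
Since Sep 13, 2040 is a Thursday and not a holiday, the date is unchanged.
Final deadline: Sep 13, 2040.

Sep 13, 2040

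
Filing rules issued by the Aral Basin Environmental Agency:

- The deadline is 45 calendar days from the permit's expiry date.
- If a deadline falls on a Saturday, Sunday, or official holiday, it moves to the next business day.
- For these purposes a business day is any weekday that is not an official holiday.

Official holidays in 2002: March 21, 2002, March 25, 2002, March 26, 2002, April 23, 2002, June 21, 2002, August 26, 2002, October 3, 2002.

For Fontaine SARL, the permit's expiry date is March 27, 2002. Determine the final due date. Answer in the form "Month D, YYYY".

Adding 45 calendar days to March 27, 2002 gives May 11, 2002.
May 11, 2002 is a Saturday; the next business day is May 13, 2002 (Monday).
The final due date is May 13, 2002.

May 13, 2002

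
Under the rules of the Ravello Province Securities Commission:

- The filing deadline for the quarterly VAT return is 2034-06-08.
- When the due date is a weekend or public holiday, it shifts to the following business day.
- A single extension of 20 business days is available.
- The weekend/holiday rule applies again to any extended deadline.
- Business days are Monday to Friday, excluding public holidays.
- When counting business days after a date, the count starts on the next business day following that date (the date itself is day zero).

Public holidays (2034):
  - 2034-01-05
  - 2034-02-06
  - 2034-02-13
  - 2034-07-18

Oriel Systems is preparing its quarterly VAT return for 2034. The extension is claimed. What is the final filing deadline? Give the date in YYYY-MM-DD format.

The stated deadline is 2034-06-08.
2034-06-08 falls on a Thursday, which is a business day, so no adjustment is needed.
Applying the 20-business-day extension: 20 business days after 2034-06-08 is 2034-07-06.
2034-07-06 (Thursday) is already a business day.
Final deadline: 2034-07-06.

2034-07-06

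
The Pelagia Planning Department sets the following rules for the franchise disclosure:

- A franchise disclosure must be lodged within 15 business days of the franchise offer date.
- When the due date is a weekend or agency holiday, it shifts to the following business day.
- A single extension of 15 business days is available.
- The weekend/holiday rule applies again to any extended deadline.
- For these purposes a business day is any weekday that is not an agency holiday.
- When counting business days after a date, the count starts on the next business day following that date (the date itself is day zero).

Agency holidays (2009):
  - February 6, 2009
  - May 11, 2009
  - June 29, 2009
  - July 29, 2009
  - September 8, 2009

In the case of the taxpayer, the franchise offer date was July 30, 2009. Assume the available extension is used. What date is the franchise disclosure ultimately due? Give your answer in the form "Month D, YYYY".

September 11, 2009

15 business days after July 30, 2009, excluding weekends and holidays, is August 20, 2009.
August 20, 2009 falls on a Thursday, which is a business day, so no adjustment is needed.
The 15-business-day extension runs from August 20, 2009 to September 11, 2009.
Since September 11, 2009 is a Friday and not a holiday, the date is unchanged.
The final due date is September 11, 2009.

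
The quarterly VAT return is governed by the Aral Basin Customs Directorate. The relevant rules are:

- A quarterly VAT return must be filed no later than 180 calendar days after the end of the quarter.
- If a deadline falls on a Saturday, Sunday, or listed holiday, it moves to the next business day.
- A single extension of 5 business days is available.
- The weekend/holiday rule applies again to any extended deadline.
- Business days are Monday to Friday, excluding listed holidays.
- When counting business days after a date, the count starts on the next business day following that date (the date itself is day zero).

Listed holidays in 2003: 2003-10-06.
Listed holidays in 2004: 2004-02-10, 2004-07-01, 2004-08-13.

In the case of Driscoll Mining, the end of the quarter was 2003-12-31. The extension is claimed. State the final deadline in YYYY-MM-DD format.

180 calendar days after 2003-12-31 is 2004-06-28.
Since 2004-06-28 is a Monday and not a holiday, the date is unchanged.
The 5-business-day extension runs from 2004-06-28 to 2004-07-06.
2004-07-06 is a Tuesday and not a listed holiday, so it stands.
Deadline: 2004-07-06.

2004-07-06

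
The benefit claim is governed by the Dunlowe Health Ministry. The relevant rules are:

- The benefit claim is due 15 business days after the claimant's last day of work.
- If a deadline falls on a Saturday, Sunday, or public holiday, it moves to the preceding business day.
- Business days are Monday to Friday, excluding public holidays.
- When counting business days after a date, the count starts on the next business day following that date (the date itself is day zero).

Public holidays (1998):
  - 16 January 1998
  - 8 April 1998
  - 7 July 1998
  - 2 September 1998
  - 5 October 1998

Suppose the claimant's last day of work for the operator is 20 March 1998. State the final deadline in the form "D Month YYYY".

Counting 15 business days after 20 March 1998 (skipping weekends and listed holidays) reaches 13 April 1998.
13 April 1998 is a Monday and not a listed holiday, so it stands.
The final due date is 13 April 1998.

13 April 1998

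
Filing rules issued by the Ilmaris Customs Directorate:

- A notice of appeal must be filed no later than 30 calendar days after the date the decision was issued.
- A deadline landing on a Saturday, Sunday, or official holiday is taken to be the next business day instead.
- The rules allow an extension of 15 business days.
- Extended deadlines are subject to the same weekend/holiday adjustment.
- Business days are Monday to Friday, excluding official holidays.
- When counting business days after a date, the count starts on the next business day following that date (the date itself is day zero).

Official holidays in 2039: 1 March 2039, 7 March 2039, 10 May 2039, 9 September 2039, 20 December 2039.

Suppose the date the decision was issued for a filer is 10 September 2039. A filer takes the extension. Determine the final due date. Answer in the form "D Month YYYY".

30 calendar days after 10 September 2039 is 10 October 2039.
10 October 2039 is a Monday and not a listed holiday, so it stands.
Applying the 15-business-day extension: 15 business days after 10 October 2039 is 31 October 2039.
31 October 2039 (Monday) is already a business day.
Deadline: 31 October 2039.

31 October 2039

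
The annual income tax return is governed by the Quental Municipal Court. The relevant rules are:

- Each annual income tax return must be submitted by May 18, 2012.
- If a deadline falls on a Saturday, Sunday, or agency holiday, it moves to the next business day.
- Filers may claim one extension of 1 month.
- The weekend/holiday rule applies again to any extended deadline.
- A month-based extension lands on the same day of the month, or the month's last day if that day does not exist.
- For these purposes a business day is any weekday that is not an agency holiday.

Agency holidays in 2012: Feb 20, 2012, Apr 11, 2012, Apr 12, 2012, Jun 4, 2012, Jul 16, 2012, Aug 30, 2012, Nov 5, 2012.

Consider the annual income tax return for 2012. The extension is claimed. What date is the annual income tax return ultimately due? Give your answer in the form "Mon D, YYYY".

The statutory due date is May 18, 2012.
Since May 18, 2012 is a Friday and not a holiday, the date is unchanged.
Add 1 month to May 18, 2012: Jun 18, 2012.
Jun 18, 2012 (Monday) is already a business day.
Deadline: Jun 18, 2012.

Jun 18, 2012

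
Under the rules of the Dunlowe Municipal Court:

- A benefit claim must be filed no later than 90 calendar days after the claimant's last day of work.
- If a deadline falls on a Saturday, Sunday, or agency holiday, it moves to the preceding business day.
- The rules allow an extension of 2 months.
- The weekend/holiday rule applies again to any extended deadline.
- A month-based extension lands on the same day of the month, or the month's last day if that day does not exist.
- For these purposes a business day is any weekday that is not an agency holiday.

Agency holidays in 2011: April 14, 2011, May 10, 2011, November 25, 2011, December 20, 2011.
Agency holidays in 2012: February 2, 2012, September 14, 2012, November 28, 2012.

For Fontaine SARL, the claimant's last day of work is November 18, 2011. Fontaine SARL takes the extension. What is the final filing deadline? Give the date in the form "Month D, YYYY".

April 16, 2012

Trigger date November 18, 2011 + 90 calendar days = February 16, 2012.
February 16, 2012 falls on a Thursday, which is a business day, so no adjustment is needed.
Add 2 months to February 16, 2012: April 16, 2012.
Since April 16, 2012 is a Monday and not a holiday, the date is unchanged.
So the filing is due April 16, 2012.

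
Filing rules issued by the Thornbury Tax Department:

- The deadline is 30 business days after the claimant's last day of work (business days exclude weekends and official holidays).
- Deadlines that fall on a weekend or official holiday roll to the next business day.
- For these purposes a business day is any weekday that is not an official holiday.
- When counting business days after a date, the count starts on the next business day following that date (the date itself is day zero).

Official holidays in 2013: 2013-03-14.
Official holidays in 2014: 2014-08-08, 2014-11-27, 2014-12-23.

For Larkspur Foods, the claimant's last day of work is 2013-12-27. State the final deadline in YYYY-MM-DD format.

2014-02-07

Counting 30 business days after 2013-12-27 (skipping weekends and listed holidays) reaches 2014-02-07.
2014-02-07 is a Friday and not a listed holiday, so it stands.
Final deadline: 2014-02-07.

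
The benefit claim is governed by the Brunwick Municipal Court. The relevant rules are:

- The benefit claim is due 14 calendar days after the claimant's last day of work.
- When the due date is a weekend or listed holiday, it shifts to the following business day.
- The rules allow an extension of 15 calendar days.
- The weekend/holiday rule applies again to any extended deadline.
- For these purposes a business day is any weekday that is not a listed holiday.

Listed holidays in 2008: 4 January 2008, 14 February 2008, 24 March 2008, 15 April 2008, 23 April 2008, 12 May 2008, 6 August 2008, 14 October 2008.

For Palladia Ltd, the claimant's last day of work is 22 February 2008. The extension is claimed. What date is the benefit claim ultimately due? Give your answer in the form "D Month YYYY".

14 calendar days after 22 February 2008 is 7 March 2008.
7 March 2008 falls on a Friday, which is a business day, so no adjustment is needed.
With the 15-day extension, 7 March 2008 becomes 22 March 2008.
Because 22 March 2008 is a Saturday, the deadline becomes 25 March 2008 (Tuesday).
Final deadline: 25 March 2008.

25 March 2008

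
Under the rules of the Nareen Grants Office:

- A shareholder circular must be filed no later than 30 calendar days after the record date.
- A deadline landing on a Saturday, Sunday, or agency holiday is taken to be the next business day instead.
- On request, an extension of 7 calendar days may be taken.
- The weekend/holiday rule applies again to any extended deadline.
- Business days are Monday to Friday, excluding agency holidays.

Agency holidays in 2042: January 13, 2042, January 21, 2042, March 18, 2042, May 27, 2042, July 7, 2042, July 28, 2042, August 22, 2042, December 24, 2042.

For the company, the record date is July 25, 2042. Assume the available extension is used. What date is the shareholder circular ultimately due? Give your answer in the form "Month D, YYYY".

September 1, 2042

From July 25, 2042, 30 calendar days later is August 24, 2042.
August 24, 2042 is a Sunday; the next business day is August 25, 2042 (Monday).
The 7-calendar-day extension moves the deadline from August 25, 2042 to September 1, 2042.
September 1, 2042 falls on a Monday, which is a business day, so no adjustment is needed.
Deadline: September 1, 2042.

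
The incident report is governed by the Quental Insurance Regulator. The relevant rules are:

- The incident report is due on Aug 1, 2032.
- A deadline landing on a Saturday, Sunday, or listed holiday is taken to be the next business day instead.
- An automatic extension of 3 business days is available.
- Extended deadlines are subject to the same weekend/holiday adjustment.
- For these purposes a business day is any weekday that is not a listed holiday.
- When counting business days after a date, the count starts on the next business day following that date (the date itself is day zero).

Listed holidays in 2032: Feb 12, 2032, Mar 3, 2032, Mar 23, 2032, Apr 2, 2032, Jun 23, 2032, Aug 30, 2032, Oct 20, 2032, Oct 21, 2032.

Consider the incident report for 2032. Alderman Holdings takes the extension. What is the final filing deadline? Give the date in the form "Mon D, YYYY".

Aug 5, 2032

The statutory due date is Aug 1, 2032.
Aug 1, 2032 falls on a Sunday. Rolling to the next business day gives Aug 2, 2032, a Monday.
Applying the 3-business-day extension: 3 business days after Aug 2, 2032 is Aug 5, 2032.
Aug 5, 2032 falls on a Thursday, which is a business day, so no adjustment is needed.
So the filing is due Aug 5, 2032.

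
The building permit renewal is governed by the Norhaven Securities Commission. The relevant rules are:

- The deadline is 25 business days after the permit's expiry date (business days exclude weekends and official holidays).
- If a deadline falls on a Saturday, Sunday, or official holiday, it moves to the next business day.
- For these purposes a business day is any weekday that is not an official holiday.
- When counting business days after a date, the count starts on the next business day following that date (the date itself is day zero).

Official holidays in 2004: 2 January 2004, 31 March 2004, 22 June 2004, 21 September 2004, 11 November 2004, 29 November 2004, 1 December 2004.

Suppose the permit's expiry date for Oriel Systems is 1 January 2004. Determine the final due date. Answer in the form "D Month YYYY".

6 February 2004

Starting the day after 1 January 2004 and counting 25 business days lands on 6 February 2004.
6 February 2004 is a Friday and not a listed holiday, so it stands.
So the filing is due 6 February 2004.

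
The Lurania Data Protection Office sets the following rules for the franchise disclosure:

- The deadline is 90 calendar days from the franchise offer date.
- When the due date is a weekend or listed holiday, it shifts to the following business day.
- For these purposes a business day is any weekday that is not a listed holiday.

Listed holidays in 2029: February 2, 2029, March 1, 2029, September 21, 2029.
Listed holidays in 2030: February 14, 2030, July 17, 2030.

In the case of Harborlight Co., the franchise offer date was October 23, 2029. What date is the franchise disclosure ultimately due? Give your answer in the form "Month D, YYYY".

January 21, 2030

Adding 90 calendar days to October 23, 2029 gives January 21, 2030.
Since January 21, 2030 is a Monday and not a holiday, the date is unchanged.
The final due date is January 21, 2030.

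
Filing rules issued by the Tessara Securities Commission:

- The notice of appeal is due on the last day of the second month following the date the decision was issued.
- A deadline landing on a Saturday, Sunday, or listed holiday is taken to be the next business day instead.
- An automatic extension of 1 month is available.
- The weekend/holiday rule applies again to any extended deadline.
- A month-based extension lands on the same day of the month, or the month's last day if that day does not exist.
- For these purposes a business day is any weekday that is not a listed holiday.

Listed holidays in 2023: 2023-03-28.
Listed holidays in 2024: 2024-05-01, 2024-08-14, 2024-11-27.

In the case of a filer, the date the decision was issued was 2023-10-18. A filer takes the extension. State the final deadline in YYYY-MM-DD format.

The second month after 2023-10-18 is December 2023, whose last day is 2023-12-31.
2023-12-31 is a Sunday, so it moves to the next business day, 2024-01-01 (Monday).
The 1 month extension carries 2024-01-01 to 2024-02-01.
2024-02-01 falls on a Thursday, which is a business day, so no adjustment is needed.
The final due date is 2024-02-01.

2024-02-01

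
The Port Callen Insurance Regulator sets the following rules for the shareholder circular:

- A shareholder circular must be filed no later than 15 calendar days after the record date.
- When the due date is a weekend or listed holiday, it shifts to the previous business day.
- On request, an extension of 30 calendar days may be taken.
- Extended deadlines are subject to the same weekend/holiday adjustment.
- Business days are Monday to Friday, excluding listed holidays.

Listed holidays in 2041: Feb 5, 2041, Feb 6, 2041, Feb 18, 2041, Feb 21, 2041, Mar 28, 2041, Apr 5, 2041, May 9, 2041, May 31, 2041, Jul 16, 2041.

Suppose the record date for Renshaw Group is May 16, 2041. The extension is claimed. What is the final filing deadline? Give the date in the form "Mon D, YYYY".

Jun 28, 2041

15 calendar days after May 16, 2041 is May 31, 2041.
May 31, 2041 is a listed holiday; the preceding business day is May 30, 2041 (Thursday).
Applying the 30-calendar-day extension: May 30, 2041 + 30 days = Jun 29, 2041.
Jun 29, 2041 falls on a Saturday. Rolling to the preceding business day gives Jun 28, 2041, a Friday.
The final due date is Jun 28, 2041.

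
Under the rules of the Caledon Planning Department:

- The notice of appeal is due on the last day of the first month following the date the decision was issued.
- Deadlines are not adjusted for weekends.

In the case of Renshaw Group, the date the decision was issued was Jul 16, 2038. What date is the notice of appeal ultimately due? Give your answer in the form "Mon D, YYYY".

1 month after Jul 16, 2038 falls in August 2038; the last day of that month is Aug 31, 2038.
Aug 31, 2038 is a Tuesday; no weekend or holiday adjustment applies.
Deadline: Aug 31, 2038.

Aug 31, 2038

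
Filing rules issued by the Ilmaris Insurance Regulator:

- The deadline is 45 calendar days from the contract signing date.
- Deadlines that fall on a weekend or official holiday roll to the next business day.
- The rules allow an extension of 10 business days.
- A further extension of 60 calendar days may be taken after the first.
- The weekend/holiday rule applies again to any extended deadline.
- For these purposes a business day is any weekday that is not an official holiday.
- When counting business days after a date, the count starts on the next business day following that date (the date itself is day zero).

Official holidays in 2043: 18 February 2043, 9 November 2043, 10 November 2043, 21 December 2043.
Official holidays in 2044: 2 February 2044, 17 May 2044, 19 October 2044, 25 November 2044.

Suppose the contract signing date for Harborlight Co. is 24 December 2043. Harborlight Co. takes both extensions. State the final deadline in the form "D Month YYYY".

Trigger date 24 December 2043 + 45 calendar days = 7 February 2044.
Because 7 February 2044 is a Sunday, the deadline becomes 8 February 2044 (Monday).
The 10-business-day extension runs from 8 February 2044 to 22 February 2044.
22 February 2044 (Monday) is already a business day.
The 60-calendar-day extension moves the deadline from 22 February 2044 to 22 April 2044.
Since 22 April 2044 is a Friday and not a holiday, the date is unchanged.
Deadline: 22 April 2044.

22 April 2044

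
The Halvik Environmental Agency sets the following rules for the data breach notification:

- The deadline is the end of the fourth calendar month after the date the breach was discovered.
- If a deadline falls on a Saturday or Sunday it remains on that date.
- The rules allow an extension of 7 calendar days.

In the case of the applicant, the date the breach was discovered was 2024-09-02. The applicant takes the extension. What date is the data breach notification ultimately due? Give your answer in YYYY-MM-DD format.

2025-02-07

The fourth month after 2024-09-02 is January 2025, whose last day is 2025-01-31.
No adjustment is made for weekends or holidays, so 2025-01-31 stands.
With the 7-day extension, 2025-01-31 becomes 2025-02-07.
No adjustment is made for weekends or holidays, so 2025-02-07 stands.
Deadline: 2025-02-07.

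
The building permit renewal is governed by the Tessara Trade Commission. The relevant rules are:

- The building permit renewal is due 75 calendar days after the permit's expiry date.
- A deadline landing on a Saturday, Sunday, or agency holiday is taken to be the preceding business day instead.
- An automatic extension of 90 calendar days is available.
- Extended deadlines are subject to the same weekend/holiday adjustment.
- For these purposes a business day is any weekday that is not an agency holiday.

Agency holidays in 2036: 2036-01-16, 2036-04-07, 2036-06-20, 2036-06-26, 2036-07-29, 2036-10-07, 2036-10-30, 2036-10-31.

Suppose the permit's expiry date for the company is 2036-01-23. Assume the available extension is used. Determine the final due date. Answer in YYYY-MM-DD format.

From 2036-01-23, 75 calendar days later is 2036-04-07.
2036-04-07 falls on a listed holiday. Rolling to the preceding business day gives 2036-04-04, a Friday.
Applying the 90-calendar-day extension: 2036-04-04 + 90 days = 2036-07-03.
Since 2036-07-03 is a Thursday and not a holiday, the date is unchanged.
So the filing is due 2036-07-03.

2036-07-03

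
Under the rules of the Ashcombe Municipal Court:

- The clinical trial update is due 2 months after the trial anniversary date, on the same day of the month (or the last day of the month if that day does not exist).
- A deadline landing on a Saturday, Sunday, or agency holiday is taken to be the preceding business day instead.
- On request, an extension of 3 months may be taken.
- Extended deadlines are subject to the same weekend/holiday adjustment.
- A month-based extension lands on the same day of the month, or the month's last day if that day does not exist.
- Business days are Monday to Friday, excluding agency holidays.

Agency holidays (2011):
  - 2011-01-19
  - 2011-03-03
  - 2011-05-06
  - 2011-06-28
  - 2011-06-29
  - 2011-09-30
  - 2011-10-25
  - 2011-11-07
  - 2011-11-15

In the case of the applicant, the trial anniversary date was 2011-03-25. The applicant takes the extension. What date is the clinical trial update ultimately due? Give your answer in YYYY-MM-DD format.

2 months from 2011-03-25 is 2011-05-25.
2011-05-25 is a Wednesday and not a listed holiday, so it stands.
Add 3 months to 2011-05-25: 2011-08-25.
2011-08-25 falls on a Thursday, which is a business day, so no adjustment is needed.
So the filing is due 2011-08-25.

2011-08-25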